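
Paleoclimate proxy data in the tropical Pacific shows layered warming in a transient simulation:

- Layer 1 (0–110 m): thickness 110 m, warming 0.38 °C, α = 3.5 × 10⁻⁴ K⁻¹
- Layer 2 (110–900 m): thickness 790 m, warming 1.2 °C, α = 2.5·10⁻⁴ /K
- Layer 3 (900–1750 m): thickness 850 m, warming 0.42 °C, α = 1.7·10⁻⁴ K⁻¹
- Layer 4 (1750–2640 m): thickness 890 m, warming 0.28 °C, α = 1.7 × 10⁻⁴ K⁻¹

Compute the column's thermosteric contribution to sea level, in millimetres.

Δh = 350 mm

0–110 m: 3.5×10⁻⁴ × 0.38 × 110 = 0.01463 m
Layer 2: 1.2 × 790 × 2.5×10⁻⁴ = 0.23700 m
1.7×10⁻⁴ × 850 × 0.42 = 0.06069 m
1.7×10⁻⁴ × 890 × 0.28 = 0.042364 m
Δh = 0.01463 + 0.23700 + 0.06069 + 0.042364 = 0.354684 m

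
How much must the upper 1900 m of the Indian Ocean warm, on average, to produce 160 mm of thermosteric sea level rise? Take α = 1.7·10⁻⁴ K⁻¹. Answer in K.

ΔT = Δh/(αH) = 0.16 / (1.7×10⁻⁴ × 1900) ≈ 0.4954 K

0.50 K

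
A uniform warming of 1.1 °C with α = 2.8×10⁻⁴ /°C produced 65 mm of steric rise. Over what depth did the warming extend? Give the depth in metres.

H = Δh/(αΔT) = 0.065 / (2.8×10⁻⁴ × 1.1) ≈ 211.0 m

H ≈ 210 m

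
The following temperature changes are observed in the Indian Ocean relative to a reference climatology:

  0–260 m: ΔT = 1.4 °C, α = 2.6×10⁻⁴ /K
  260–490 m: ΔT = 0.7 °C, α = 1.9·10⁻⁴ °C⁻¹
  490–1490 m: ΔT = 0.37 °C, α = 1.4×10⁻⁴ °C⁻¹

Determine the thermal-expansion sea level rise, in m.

Layer 1: 2.6×10⁻⁴ × 1.4 × 260 = 0.09464 m
260–490 m: 1.9×10⁻⁴ × 0.7 × 230 = 0.03059 m
Layer 3: 1.4×10⁻⁴ × 0.37 × 1000 = 0.05180 m
Δh = 0.09464 + 0.03059 + 0.05180 = 0.17703 m

0.177 m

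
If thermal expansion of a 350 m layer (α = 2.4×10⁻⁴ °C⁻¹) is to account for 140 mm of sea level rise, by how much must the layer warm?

1.67 K

ΔT = Δh/(αH) = 0.14 / (2.4×10⁻⁴ × 350) ≈ 1.667 K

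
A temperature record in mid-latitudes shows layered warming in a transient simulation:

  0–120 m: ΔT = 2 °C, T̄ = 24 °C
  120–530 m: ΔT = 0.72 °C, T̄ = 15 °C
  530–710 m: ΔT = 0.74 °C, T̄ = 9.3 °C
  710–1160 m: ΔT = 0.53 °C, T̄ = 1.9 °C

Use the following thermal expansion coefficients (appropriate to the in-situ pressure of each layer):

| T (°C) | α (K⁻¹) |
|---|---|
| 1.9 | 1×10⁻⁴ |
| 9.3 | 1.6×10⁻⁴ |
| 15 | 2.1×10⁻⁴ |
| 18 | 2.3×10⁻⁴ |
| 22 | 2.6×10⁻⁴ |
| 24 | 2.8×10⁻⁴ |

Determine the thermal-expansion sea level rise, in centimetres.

Layer 1 at 24 °C → α = 2.8×10⁻⁴ K⁻¹
Layer 2 at 15 °C → α = 2.1×10⁻⁴ K⁻¹
Layer 3 at 9.3 °C → α = 1.6×10⁻⁴ K⁻¹
Layer 4 at 1.9 °C → α = 1×10⁻⁴ K⁻¹
Layer 1: 2.8×10⁻⁴ × 120 × 2 = 0.06720 m
410 × 2.1×10⁻⁴ × 0.72 = 0.061992 m
1.6×10⁻⁴ × 180 × 0.74 = 0.021312 m
710–1160 m: 0.53 × 1×10⁻⁴ × 450 = 0.02385 m
Δh = 0.06720 + 0.061992 + 0.021312 + 0.02385 = 0.174354 m ≈ 17 cm

17 cm of thermosteric rise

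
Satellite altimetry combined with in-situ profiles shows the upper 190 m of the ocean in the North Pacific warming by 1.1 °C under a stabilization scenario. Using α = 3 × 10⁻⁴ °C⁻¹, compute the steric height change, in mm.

63 mm of thermosteric rise

Δh = αΔT·H = 3×10⁻⁴ × 1.1 × 190 = 0.06270 m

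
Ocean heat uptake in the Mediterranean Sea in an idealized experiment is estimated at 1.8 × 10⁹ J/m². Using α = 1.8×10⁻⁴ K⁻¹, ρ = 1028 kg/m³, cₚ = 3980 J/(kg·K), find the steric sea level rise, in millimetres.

Δh = 79 mm

Δh = αQ/(ρcₚ) = 1.8×10⁻⁴ × 1.8×10⁹ / (1028 × 3980) ≈ 0.07919 m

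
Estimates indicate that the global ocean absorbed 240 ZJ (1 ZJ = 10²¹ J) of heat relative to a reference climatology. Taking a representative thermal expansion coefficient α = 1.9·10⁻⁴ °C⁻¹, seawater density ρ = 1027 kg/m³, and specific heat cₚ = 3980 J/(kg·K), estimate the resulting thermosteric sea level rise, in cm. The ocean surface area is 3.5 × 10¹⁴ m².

Per unit area: Q = 240×10²¹ / (3.5×10¹⁴) ≈ 6.857×10⁸ J/m²
Δh = αQ/(ρcₚ) = 1.9×10⁻⁴ × 6.857×10⁸ / (1027 × 3980) ≈ 0.031874 m

Δh = 3.19 cm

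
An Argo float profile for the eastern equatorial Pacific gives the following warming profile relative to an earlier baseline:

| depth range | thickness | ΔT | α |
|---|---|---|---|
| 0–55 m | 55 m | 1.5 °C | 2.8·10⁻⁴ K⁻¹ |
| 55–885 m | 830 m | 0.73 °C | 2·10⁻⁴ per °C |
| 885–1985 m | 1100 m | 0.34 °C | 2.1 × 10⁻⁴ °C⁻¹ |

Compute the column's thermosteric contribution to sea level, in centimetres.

about 22.3 cm

Layer 1: 55 × 1.5 × 2.8×10⁻⁴ = 0.02310 m
55–885 m: 830 × 0.73 × 2×10⁻⁴ = 0.12118 m
0.34 × 2.1×10⁻⁴ × 1100 = 0.07854 m
Δh = 0.02310 + 0.12118 + 0.07854 = 0.22282 m ≈ 22.3 cm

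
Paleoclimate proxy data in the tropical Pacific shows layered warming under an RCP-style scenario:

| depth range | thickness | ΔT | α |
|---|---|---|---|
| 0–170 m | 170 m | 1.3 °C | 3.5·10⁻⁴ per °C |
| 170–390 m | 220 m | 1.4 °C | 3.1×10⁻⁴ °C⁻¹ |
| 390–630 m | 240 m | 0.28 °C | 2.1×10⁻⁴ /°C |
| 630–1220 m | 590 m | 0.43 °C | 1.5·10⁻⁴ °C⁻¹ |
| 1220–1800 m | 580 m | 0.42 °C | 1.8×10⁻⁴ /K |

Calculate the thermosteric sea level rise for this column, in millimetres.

0–170 m: 3.5×10⁻⁴ × 1.3 × 170 = 0.07735 m
170–390 m: 220 × 1.4 × 3.1×10⁻⁴ = 0.09548 m
Layer 3: 2.1×10⁻⁴ × 0.28 × 240 = 0.014112 m
Layer 4: 1.5×10⁻⁴ × 0.43 × 590 = 0.038055 m
1220–1800 m: 0.42 × 1.8×10⁻⁴ × 580 = 0.043848 m
Δh = 0.07735 + 0.09548 + 0.014112 + 0.038055 + 0.043848 = 0.268845 m

Δh ≈ 269 mm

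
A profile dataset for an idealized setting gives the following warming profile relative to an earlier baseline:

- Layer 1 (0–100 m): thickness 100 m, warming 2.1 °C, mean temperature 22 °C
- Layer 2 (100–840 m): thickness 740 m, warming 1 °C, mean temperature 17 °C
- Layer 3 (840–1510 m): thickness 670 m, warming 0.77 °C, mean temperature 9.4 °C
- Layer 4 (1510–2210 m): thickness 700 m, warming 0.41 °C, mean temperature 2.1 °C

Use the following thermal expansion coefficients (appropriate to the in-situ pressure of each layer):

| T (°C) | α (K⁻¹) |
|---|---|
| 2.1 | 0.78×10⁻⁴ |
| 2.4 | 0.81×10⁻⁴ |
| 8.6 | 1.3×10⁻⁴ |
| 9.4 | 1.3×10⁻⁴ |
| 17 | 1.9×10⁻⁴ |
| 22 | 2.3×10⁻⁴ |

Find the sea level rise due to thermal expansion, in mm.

Layer 1 at 22 °C → α = 2.3×10⁻⁴ K⁻¹
Layer 2 at 17 °C → α = 1.9×10⁻⁴ K⁻¹
Layer 3 at 9.4 °C → α = 1.3×10⁻⁴ K⁻¹
Layer 4 at 2.1 °C → α = 0.78×10⁻⁴ K⁻¹
2.1 × 100 × 2.3×10⁻⁴ = 0.04830 m
Layer 2: 1.9×10⁻⁴ × 1 × 740 = 0.14060 m
0.77 × 670 × 1.3×10⁻⁴ = 0.067067 m
700 × 0.41 × 0.78×10⁻⁴ = 0.022386 m
Δh = 0.04830 + 0.14060 + 0.067067 + 0.022386 = 0.278353 m

Δh = 278 mm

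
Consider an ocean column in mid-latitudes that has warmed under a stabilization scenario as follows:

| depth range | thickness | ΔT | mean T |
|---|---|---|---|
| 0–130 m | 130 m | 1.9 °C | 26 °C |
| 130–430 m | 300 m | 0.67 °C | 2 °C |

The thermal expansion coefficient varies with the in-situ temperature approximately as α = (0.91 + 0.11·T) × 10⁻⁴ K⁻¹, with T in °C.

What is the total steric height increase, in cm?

Δh ≈ 12 cm

Layer 1: α = (0.91 + 0.11×26)×10⁻⁴ = 3.77×10⁻⁴ K⁻¹
Layer 2: α = (0.91 + 0.11×2)×10⁻⁴ = 1.13×10⁻⁴ K⁻¹
3.77×10⁻⁴ × 1.9 × 130 = 0.093119 m
Layer 2: 1.13×10⁻⁴ × 0.67 × 300 = 0.022713 m
Δh = 0.093119 + 0.022713 = 0.115832 m ≈ 12 cm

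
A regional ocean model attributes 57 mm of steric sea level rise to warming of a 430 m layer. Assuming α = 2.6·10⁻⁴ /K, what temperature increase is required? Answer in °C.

ΔT = Δh/(αH) = 0.057 / (2.6×10⁻⁴ × 430) ≈ 0.5098 °C

ΔT ≈ 0.510 °C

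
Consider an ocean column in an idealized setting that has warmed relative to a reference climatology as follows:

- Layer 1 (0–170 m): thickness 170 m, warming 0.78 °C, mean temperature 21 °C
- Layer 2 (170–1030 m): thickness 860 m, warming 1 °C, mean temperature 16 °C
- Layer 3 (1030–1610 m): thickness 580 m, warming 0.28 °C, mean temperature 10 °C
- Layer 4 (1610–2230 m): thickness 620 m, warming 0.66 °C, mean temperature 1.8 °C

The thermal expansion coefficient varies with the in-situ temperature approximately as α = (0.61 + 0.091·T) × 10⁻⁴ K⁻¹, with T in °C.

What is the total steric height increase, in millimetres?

about 267 mm

Layer 1: α = (0.61 + 0.091×21)×10⁻⁴ = 2.521×10⁻⁴ K⁻¹
Layer 2: α = (0.61 + 0.091×16)×10⁻⁴ = 2.066×10⁻⁴ K⁻¹
Layer 3: α = (0.61 + 0.091×10)×10⁻⁴ = 1.52×10⁻⁴ K⁻¹
Layer 4: α = (0.61 + 0.091×1.8)×10⁻⁴ = 0.7738×10⁻⁴ K⁻¹
Layer 1: 0.78 × 170 × 2.521×10⁻⁴ = 0.03342846 m
2.066×10⁻⁴ × 860 × 1 = 0.177676 m
580 × 1.52×10⁻⁴ × 0.28 = 0.0246848 m
620 × 0.7738×10⁻⁴ × 0.66 = 0.031663896 m
Δh = 0.03342846 + 0.177676 + 0.0246848 + 0.031663896 = 0.267453156 m ≈ 267 mm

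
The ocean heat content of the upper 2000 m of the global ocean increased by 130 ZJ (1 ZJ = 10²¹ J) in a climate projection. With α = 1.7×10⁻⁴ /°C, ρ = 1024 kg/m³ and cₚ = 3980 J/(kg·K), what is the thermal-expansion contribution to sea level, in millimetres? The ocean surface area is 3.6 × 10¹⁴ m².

Per unit area: Q = 130×10²¹ / (3.6×10¹⁴) ≈ 3.611×10⁸ J/m²
Δh = αQ/(ρcₚ) = 1.7×10⁻⁴ × 3.611×10⁸ / (1024 × 3980) ≈ 0.015062 m

about 15.1 mm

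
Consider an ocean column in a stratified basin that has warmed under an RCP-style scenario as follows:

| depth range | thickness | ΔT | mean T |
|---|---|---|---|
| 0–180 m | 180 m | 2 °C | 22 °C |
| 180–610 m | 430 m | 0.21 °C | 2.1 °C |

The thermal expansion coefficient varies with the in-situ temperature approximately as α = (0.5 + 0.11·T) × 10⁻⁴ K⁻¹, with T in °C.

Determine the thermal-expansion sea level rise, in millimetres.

Layer 1: α = (0.5 + 0.11×22)×10⁻⁴ = 2.92×10⁻⁴ K⁻¹
Layer 2: α = (0.5 + 0.11×2.1)×10⁻⁴ = 0.731×10⁻⁴ K⁻¹
Layer 1: 2.92×10⁻⁴ × 180 × 2 = 0.10512 m
0.731×10⁻⁴ × 0.21 × 430 = 0.00660093 m
Δh = 0.10512 + 0.00660093 = 0.11172093 m ≈ 112 mm

Δh = 112 mm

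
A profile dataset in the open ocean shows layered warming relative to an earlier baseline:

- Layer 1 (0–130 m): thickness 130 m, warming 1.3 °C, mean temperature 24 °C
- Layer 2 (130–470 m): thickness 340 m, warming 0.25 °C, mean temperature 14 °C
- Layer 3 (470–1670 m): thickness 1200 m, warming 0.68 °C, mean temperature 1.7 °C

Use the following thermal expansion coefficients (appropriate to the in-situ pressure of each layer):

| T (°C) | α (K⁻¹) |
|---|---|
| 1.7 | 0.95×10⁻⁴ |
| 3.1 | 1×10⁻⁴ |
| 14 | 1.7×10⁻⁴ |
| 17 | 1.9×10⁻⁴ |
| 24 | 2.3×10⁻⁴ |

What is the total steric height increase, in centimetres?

13.1 cm

Layer 1 at 24 °C → α = 2.3×10⁻⁴ K⁻¹
Layer 2 at 14 °C → α = 1.7×10⁻⁴ K⁻¹
Layer 3 at 1.7 °C → α = 0.95×10⁻⁴ K⁻¹
130 × 2.3×10⁻⁴ × 1.3 = 0.03887 m
340 × 1.7×10⁻⁴ × 0.25 = 0.01445 m
470–1670 m: 1200 × 0.95×10⁻⁴ × 0.68 = 0.07752 m
Δh = 0.03887 + 0.01445 + 0.07752 = 0.13084 m ≈ 13.1 cm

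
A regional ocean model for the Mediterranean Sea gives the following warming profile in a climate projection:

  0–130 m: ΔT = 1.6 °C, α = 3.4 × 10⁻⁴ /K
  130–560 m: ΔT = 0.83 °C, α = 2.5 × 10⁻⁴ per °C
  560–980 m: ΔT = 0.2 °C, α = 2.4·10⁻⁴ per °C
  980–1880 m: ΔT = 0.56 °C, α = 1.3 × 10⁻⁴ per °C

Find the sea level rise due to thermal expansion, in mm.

1.6 × 3.4×10⁻⁴ × 130 = 0.07072 m
2.5×10⁻⁴ × 430 × 0.83 = 0.089225 m
2.4×10⁻⁴ × 420 × 0.2 = 0.02016 m
0.56 × 900 × 1.3×10⁻⁴ = 0.06552 m
Δh = 0.07072 + 0.089225 + 0.02016 + 0.06552 = 0.245625 m

about 246 mm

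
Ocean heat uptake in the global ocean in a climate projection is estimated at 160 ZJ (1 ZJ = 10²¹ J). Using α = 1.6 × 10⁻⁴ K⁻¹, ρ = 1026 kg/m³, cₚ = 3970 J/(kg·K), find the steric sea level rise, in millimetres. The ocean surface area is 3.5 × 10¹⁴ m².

about 18 mm

Per unit area: Q = 160×10²¹ / (3.5×10¹⁴) ≈ 4.571×10⁸ J/m²
Δh = αQ/(ρcₚ) = 1.6×10⁻⁴ × 4.571×10⁸ / (1026 × 3970) ≈ 0.017955 m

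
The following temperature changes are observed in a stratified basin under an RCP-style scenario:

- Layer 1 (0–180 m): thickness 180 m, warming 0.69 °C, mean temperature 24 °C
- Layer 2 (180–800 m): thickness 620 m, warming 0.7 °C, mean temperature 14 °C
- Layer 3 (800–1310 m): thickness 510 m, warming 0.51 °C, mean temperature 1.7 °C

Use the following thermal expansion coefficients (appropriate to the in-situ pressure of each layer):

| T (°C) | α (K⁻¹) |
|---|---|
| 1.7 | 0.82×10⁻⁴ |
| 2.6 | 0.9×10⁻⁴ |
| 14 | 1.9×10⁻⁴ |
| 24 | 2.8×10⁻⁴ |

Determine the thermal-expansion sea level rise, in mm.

Layer 1 at 24 °C → α = 2.8×10⁻⁴ K⁻¹
Layer 2 at 14 °C → α = 1.9×10⁻⁴ K⁻¹
Layer 3 at 1.7 °C → α = 0.82×10⁻⁴ K⁻¹
0.69 × 2.8×10⁻⁴ × 180 = 0.034776 m
Layer 2: 620 × 0.7 × 1.9×10⁻⁴ = 0.08246 m
800–1310 m: 510 × 0.82×10⁻⁴ × 0.51 = 0.0213282 m
Δh = 0.034776 + 0.08246 + 0.0213282 = 0.1385642 m

about 139 mm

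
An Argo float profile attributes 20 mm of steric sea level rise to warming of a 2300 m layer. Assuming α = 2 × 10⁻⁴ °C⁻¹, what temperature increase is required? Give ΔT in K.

ΔT = Δh/(αH) = 0.02 / (2×10⁻⁴ × 2300) ≈ 0.04348 K

about 0.0435 K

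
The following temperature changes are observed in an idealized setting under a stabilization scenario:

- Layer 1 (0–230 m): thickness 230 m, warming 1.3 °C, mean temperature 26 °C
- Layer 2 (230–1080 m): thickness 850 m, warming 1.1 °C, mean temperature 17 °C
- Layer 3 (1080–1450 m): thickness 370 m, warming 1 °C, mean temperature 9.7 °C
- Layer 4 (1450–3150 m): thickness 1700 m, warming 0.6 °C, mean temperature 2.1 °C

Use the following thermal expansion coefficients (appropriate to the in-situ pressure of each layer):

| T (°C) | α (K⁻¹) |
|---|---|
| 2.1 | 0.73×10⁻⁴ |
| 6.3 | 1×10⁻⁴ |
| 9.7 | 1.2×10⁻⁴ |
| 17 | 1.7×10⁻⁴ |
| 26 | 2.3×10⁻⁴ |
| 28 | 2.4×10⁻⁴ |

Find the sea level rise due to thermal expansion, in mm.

Layer 1 at 26 °C → α = 2.3×10⁻⁴ K⁻¹
Layer 2 at 17 °C → α = 1.7×10⁻⁴ K⁻¹
Layer 3 at 9.7 °C → α = 1.2×10⁻⁴ K⁻¹
Layer 4 at 2.1 °C → α = 0.73×10⁻⁴ K⁻¹
0–230 m: 2.3×10⁻⁴ × 230 × 1.3 = 0.06877 m
1.7×10⁻⁴ × 850 × 1.1 = 0.15895 m
1.2×10⁻⁴ × 370 × 1 = 0.04440 m
1450–3150 m: 0.6 × 0.73×10⁻⁴ × 1700 = 0.07446 m
Δh = 0.06877 + 0.15895 + 0.04440 + 0.07446 = 0.34658 m ≈ 350 mm

Δh ≈ 350 mm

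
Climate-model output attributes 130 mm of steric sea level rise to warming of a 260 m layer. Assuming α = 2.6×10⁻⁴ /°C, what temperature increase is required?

ΔT = Δh/(αH) = 0.13 / (2.6×10⁻⁴ × 260) ≈ 1.923 °C

ΔT ≈ 1.92 °C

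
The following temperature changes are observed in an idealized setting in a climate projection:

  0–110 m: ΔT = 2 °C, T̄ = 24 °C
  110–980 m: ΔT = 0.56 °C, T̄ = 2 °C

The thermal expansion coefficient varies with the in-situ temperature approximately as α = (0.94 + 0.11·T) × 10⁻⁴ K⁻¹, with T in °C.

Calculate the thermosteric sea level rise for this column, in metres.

0.135 m of thermosteric rise

Layer 1: α = (0.94 + 0.11×24)×10⁻⁴ = 3.58×10⁻⁴ K⁻¹
Layer 2: α = (0.94 + 0.11×2)×10⁻⁴ = 1.16×10⁻⁴ K⁻¹
0–110 m: 110 × 3.58×10⁻⁴ × 2 = 0.07876 m
Layer 2: 1.16×10⁻⁴ × 0.56 × 870 = 0.0565152 m
Δh = 0.07876 + 0.0565152 = 0.1352752 m ≈ 0.135 m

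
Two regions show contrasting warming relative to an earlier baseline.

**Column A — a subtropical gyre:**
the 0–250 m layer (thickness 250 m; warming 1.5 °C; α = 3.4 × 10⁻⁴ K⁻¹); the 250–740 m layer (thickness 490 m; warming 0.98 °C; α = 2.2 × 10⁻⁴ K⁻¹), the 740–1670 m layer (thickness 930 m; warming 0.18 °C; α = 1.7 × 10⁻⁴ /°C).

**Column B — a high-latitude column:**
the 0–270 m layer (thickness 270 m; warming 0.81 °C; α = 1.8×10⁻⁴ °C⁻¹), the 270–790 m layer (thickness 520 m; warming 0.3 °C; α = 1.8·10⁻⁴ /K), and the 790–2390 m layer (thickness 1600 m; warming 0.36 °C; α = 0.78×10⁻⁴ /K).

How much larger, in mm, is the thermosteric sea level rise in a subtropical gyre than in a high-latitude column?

A 0–250 m: 3.4×10⁻⁴ × 1.5 × 250 = 0.12750 m
A 250–740 m: 0.98 × 2.2×10⁻⁴ × 490 = 0.105644 m
A 1.7×10⁻⁴ × 930 × 0.18 = 0.028458 m
A total: 0.261602 m
B Layer 1: 0.81 × 270 × 1.8×10⁻⁴ = 0.039366 m
B 520 × 1.8×10⁻⁴ × 0.3 = 0.02808 m
B Layer 3: 1600 × 0.78×10⁻⁴ × 0.36 = 0.044928 m
B total: 0.112374 m
Difference: 0.261602 − 0.112374 = 0.149228 m

150 mm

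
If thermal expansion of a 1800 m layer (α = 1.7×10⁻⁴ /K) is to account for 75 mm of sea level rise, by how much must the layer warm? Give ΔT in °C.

ΔT = Δh/(αH) = 0.075 / (1.7×10⁻⁴ × 1800) ≈ 0.2451 °C

0.245 °C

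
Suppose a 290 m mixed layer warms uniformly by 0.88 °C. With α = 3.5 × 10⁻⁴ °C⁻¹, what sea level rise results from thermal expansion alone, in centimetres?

Δh = αΔT·H = 3.5×10⁻⁴ × 0.88 × 290 = 0.08932 m

about 8.93 cm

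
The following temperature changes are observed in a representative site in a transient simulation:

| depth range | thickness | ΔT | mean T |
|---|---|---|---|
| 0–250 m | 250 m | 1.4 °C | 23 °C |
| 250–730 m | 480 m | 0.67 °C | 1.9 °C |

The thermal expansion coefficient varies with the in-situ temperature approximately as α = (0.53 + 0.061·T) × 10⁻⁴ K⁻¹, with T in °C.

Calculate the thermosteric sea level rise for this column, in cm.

Layer 1: α = (0.53 + 0.061×23)×10⁻⁴ = 1.933×10⁻⁴ K⁻¹
Layer 2: α = (0.53 + 0.061×1.9)×10⁻⁴ = 0.6459×10⁻⁴ K⁻¹
250 × 1.933×10⁻⁴ × 1.4 = 0.067655 m
480 × 0.67 × 0.6459×10⁻⁴ = 0.020772144 m
Δh = 0.067655 + 0.020772144 = 0.088427144 m

about 8.84 cm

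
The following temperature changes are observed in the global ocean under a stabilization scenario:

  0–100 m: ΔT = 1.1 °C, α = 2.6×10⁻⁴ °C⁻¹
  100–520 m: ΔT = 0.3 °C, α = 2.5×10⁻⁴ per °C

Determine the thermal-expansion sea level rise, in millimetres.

Δh = 60.1 mm

Layer 1: 2.6×10⁻⁴ × 100 × 1.1 = 0.02860 m
Layer 2: 2.5×10⁻⁴ × 0.3 × 420 = 0.03150 m
Δh = 0.02860 + 0.03150 = 0.06010 m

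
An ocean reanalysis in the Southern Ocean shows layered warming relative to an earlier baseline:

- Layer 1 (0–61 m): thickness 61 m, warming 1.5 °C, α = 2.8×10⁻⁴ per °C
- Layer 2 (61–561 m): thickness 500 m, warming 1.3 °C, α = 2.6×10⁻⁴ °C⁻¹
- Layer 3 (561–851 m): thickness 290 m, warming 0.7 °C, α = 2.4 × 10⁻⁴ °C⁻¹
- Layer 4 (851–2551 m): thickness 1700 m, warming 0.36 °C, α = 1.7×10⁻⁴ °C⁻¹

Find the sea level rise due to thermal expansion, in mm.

about 347 mm

Layer 1: 1.5 × 2.8×10⁻⁴ × 61 = 0.02562 m
Layer 2: 1.3 × 2.6×10⁻⁴ × 500 = 0.16900 m
2.4×10⁻⁴ × 0.7 × 290 = 0.04872 m
851–2551 m: 1700 × 1.7×10⁻⁴ × 0.36 = 0.10404 m
Δh = 0.02562 + 0.16900 + 0.04872 + 0.10404 = 0.34738 m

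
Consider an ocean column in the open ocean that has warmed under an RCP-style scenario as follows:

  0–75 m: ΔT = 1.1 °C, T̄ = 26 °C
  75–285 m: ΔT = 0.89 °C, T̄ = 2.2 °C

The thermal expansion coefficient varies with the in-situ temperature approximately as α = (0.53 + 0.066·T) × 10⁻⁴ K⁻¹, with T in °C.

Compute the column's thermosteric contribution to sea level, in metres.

Layer 1: α = (0.53 + 0.066×26)×10⁻⁴ = 2.246×10⁻⁴ K⁻¹
Layer 2: α = (0.53 + 0.066×2.2)×10⁻⁴ = 0.6752×10⁻⁴ K⁻¹
75 × 2.246×10⁻⁴ × 1.1 = 0.0185295 m
0.6752×10⁻⁴ × 0.89 × 210 = 0.012619488 m
Δh = 0.0185295 + 0.012619488 = 0.031148988 m

Δh = 0.031 m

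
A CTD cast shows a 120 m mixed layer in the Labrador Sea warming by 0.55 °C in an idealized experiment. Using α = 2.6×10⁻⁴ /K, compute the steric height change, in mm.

Δh = αΔT·H = 2.6×10⁻⁴ × 0.55 × 120 = 0.01716 m

Δh ≈ 17 mm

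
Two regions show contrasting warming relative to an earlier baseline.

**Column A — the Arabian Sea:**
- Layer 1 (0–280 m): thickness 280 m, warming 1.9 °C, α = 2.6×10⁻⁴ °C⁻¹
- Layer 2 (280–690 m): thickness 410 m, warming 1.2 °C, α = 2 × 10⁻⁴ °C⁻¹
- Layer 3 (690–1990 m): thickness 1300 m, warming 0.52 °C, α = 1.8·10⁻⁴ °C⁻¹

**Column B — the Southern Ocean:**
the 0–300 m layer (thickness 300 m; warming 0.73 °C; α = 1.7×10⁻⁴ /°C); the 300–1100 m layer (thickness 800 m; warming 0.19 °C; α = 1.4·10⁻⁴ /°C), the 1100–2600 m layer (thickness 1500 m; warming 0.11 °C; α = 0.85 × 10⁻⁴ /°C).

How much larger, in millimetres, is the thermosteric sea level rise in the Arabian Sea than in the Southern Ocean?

A Layer 1: 2.6×10⁻⁴ × 1.9 × 280 = 0.13832 m
A Layer 2: 2×10⁻⁴ × 410 × 1.2 = 0.09840 m
A 690–1990 m: 1300 × 0.52 × 1.8×10⁻⁴ = 0.12168 m
A total: 0.35840 m
B 0–300 m: 1.7×10⁻⁴ × 300 × 0.73 = 0.03723 m
B 300–1100 m: 0.19 × 800 × 1.4×10⁻⁴ = 0.02128 m
B 1100–2600 m: 0.11 × 1500 × 0.85×10⁻⁴ = 0.014025 m
B total: 0.072535 m
Difference: 0.35840 − 0.072535 = 0.285865 m

286 mm larger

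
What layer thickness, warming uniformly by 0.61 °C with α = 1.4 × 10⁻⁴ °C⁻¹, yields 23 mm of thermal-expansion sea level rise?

H ≈ 269 m

H = Δh/(αΔT) = 0.023 / (1.4×10⁻⁴ × 0.61) ≈ 269.3 m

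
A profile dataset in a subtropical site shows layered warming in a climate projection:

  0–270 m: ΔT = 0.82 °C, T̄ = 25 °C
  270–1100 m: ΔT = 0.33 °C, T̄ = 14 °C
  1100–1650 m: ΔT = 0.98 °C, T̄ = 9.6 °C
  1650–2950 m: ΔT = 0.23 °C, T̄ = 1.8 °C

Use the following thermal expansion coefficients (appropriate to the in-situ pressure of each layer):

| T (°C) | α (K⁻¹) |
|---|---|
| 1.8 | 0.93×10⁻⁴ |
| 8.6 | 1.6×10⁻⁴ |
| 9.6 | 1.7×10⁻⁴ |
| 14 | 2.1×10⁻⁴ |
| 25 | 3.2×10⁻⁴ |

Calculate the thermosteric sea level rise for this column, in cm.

Layer 1 at 25 °C → α = 3.2×10⁻⁴ K⁻¹
Layer 2 at 14 °C → α = 2.1×10⁻⁴ K⁻¹
Layer 3 at 9.6 °C → α = 1.7×10⁻⁴ K⁻¹
Layer 4 at 1.8 °C → α = 0.93×10⁻⁴ K⁻¹
0–270 m: 3.2×10⁻⁴ × 0.82 × 270 = 0.070848 m
2.1×10⁻⁴ × 0.33 × 830 = 0.057519 m
1100–1650 m: 0.98 × 550 × 1.7×10⁻⁴ = 0.09163 m
0.93×10⁻⁴ × 1300 × 0.23 = 0.027807 m
Δh = 0.070848 + 0.057519 + 0.09163 + 0.027807 = 0.247804 m ≈ 24.8 cm

24.8 cm of thermosteric rise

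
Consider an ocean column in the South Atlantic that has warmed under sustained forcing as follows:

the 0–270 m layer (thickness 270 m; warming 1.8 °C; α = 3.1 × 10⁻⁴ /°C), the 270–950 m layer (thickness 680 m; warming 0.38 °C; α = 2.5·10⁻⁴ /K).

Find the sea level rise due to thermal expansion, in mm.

Δh ≈ 220 mm

0–270 m: 3.1×10⁻⁴ × 1.8 × 270 = 0.15066 m
270–950 m: 0.38 × 680 × 2.5×10⁻⁴ = 0.06460 m
Δh = 0.15066 + 0.06460 = 0.21526 m ≈ 220 mm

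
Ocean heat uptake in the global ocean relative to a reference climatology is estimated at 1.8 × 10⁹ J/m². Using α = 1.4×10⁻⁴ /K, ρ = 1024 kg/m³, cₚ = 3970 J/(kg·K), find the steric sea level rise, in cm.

Δh = αQ/(ρcₚ) = 1.4×10⁻⁴ × 1.8×10⁹ / (1024 × 3970) ≈ 0.061988 m

Δh ≈ 6.20 cm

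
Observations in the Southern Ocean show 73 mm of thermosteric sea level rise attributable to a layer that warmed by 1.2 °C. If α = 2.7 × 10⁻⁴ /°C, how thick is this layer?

H = Δh/(αΔT) = 0.073 / (2.7×10⁻⁴ × 1.2) ≈ 225.3 m

H ≈ 225 m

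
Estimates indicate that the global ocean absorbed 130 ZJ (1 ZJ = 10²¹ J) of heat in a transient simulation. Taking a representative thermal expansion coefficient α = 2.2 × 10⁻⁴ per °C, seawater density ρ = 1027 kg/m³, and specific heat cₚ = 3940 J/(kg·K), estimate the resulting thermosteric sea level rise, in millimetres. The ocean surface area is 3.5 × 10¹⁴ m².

20 mm of thermosteric rise

Per unit area: Q = 130×10²¹ / (3.5×10¹⁴) ≈ 3.714×10⁸ J/m²
Δh = αQ/(ρcₚ) = 2.2×10⁻⁴ × 3.714×10⁸ / (1027 × 3940) ≈ 0.020193 m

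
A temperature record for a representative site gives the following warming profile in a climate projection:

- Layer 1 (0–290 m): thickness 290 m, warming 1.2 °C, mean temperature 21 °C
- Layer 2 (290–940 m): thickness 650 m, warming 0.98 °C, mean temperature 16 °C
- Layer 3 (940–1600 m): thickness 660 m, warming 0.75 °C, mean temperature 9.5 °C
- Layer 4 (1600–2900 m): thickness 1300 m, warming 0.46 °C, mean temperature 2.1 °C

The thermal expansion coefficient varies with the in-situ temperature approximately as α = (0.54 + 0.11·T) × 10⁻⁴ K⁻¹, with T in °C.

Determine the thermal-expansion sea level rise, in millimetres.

about 370 mm

Layer 1: α = (0.54 + 0.11×21)×10⁻⁴ = 2.85×10⁻⁴ K⁻¹
Layer 2: α = (0.54 + 0.11×16)×10⁻⁴ = 2.3×10⁻⁴ K⁻¹
Layer 3: α = (0.54 + 0.11×9.5)×10⁻⁴ = 1.585×10⁻⁴ K⁻¹
Layer 4: α = (0.54 + 0.11×2.1)×10⁻⁴ = 0.771×10⁻⁴ K⁻¹
0–290 m: 2.85×10⁻⁴ × 290 × 1.2 = 0.09918 m
Layer 2: 2.3×10⁻⁴ × 650 × 0.98 = 0.14651 m
940–1600 m: 1.585×10⁻⁴ × 660 × 0.75 = 0.0784575 m
Layer 4: 0.46 × 0.771×10⁻⁴ × 1300 = 0.0461058 m
Δh = 0.09918 + 0.14651 + 0.0784575 + 0.0461058 = 0.3702533 m ≈ 370 mm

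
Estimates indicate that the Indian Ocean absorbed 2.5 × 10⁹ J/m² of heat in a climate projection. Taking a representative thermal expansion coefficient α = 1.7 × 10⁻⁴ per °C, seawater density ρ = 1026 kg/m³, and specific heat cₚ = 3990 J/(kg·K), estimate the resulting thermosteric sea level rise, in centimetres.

Δh = αQ/(ρcₚ) = 1.7×10⁻⁴ × 2.5×10⁹ / (1026 × 3990) ≈ 0.10382 m

Δh = 10.4 cm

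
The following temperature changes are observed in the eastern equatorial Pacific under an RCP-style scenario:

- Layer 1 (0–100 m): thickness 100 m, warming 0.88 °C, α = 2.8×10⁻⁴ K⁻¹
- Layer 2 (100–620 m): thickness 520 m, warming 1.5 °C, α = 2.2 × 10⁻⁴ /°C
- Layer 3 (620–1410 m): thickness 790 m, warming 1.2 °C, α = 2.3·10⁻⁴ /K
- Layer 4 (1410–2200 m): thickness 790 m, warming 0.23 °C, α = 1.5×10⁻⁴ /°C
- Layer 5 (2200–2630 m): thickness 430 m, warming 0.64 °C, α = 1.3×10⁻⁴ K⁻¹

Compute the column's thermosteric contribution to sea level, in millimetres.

480 mm of thermosteric rise

0.88 × 2.8×10⁻⁴ × 100 = 0.02464 m
100–620 m: 2.2×10⁻⁴ × 1.5 × 520 = 0.17160 m
Layer 3: 2.3×10⁻⁴ × 1.2 × 790 = 0.21804 m
1410–2200 m: 1.5×10⁻⁴ × 0.23 × 790 = 0.027255 m
430 × 0.64 × 1.3×10⁻⁴ = 0.035776 m
Δh = 0.02464 + 0.17160 + 0.21804 + 0.027255 + 0.035776 = 0.477311 m ≈ 480 mm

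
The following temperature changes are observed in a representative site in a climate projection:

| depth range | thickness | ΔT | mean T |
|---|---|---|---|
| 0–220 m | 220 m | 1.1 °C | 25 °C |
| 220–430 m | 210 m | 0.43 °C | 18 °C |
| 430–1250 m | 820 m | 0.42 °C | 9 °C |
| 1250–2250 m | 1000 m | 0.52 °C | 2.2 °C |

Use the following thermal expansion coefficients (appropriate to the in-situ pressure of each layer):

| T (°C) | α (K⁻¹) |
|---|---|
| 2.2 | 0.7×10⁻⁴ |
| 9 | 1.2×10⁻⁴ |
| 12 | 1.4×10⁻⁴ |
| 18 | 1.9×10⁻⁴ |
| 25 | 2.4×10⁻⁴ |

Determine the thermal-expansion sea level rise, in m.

Δh ≈ 0.153 m

Layer 1 at 25 °C → α = 2.4×10⁻⁴ K⁻¹
Layer 2 at 18 °C → α = 1.9×10⁻⁴ K⁻¹
Layer 3 at 9 °C → α = 1.2×10⁻⁴ K⁻¹
Layer 4 at 2.2 °C → α = 0.7×10⁻⁴ K⁻¹
0–220 m: 220 × 2.4×10⁻⁴ × 1.1 = 0.05808 m
220–430 m: 210 × 0.43 × 1.9×10⁻⁴ = 0.017157 m
Layer 3: 0.42 × 1.2×10⁻⁴ × 820 = 0.041328 m
Layer 4: 1000 × 0.7×10⁻⁴ × 0.52 = 0.03640 m
Δh = 0.05808 + 0.017157 + 0.041328 + 0.03640 = 0.152965 m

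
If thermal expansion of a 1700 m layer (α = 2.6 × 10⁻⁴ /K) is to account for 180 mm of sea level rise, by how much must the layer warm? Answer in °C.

0.407 °C

ΔT = Δh/(αH) = 0.18 / (2.6×10⁻⁴ × 1700) ≈ 0.4072 °C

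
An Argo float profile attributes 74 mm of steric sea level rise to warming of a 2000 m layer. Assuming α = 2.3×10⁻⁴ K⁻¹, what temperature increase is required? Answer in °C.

about 0.161 °C

ΔT = Δh/(αH) = 0.074 / (2.3×10⁻⁴ × 2000) ≈ 0.1609 °C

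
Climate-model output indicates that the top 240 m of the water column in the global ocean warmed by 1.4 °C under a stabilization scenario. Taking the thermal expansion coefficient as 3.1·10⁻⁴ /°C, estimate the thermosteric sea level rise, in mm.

Δh = 104 mm

Δh = αΔT·H = 3.1×10⁻⁴ × 1.4 × 240 = 0.10416 m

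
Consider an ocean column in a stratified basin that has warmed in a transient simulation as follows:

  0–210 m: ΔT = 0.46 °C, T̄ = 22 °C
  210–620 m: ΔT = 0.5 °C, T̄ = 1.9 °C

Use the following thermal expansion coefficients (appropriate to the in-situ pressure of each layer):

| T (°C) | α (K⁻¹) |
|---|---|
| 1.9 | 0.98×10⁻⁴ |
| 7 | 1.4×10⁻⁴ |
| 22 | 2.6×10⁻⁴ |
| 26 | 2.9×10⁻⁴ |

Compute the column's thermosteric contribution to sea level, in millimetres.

Layer 1 at 22 °C → α = 2.6×10⁻⁴ K⁻¹
Layer 2 at 1.9 °C → α = 0.98×10⁻⁴ K⁻¹
Layer 1: 2.6×10⁻⁴ × 210 × 0.46 = 0.025116 m
410 × 0.98×10⁻⁴ × 0.5 = 0.02009 m
Δh = 0.025116 + 0.02009 = 0.045206 m

Δh ≈ 45.2 mm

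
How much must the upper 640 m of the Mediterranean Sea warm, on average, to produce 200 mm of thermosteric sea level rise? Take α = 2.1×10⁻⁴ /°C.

ΔT = Δh/(αH) = 0.2 / (2.1×10⁻⁴ × 640) ≈ 1.488 °C

1.5 °C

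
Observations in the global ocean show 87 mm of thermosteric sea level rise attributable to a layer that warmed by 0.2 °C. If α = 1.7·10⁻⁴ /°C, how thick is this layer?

about 2560 m

H = Δh/(αΔT) = 0.087 / (1.7×10⁻⁴ × 0.2) ≈ 2559 m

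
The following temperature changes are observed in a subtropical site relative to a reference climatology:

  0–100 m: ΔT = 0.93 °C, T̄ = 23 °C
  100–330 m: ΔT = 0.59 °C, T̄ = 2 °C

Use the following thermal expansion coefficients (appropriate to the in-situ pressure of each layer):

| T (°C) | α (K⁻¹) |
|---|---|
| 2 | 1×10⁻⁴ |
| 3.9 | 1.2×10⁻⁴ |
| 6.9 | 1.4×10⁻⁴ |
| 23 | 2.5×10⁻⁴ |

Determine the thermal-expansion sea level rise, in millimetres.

Layer 1 at 23 °C → α = 2.5×10⁻⁴ K⁻¹
Layer 2 at 2 °C → α = 1×10⁻⁴ K⁻¹
0.93 × 100 × 2.5×10⁻⁴ = 0.02325 m
100–330 m: 230 × 1×10⁻⁴ × 0.59 = 0.01357 m
Δh = 0.02325 + 0.01357 = 0.03682 m

37 mm of thermosteric rise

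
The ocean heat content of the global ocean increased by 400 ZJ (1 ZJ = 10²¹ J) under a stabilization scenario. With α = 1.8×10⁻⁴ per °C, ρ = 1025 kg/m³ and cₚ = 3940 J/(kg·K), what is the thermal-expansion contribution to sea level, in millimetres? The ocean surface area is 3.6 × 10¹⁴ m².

Δh = 49.5 mm

Per unit area: Q = 400×10²¹ / (3.6×10¹⁴) ≈ 1.111×10⁹ J/m²
Δh = αQ/(ρcₚ) = 1.8×10⁻⁴ × 1.111×10⁹ / (1025 × 3940) ≈ 0.049518 m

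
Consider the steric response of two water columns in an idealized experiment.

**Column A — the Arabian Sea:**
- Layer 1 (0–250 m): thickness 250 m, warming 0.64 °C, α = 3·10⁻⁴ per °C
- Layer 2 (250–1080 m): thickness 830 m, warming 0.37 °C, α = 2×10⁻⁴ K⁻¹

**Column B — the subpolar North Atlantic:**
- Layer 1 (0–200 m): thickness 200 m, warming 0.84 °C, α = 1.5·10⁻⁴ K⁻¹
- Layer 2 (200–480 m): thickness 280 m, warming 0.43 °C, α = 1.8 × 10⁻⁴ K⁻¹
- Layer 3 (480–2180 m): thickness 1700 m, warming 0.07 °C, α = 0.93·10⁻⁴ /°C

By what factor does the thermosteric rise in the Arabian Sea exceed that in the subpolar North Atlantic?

1.89

A 0–250 m: 250 × 3×10⁻⁴ × 0.64 = 0.04800 m
A Layer 2: 2×10⁻⁴ × 830 × 0.37 = 0.06142 m
A total: 0.10942 m
B 0–200 m: 200 × 1.5×10⁻⁴ × 0.84 = 0.02520 m
B 200–480 m: 0.43 × 280 × 1.8×10⁻⁴ = 0.021672 m
B Layer 3: 0.93×10⁻⁴ × 1700 × 0.07 = 0.011067 m
B total: 0.057939 m
Ratio: 0.10942 / 0.057939 ≈ 1.889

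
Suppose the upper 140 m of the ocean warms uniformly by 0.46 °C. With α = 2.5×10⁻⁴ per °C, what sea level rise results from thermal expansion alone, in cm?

Δh = αΔT·H = 2.5×10⁻⁴ × 0.46 × 140 = 0.01610 m

1.61 cm of thermosteric rise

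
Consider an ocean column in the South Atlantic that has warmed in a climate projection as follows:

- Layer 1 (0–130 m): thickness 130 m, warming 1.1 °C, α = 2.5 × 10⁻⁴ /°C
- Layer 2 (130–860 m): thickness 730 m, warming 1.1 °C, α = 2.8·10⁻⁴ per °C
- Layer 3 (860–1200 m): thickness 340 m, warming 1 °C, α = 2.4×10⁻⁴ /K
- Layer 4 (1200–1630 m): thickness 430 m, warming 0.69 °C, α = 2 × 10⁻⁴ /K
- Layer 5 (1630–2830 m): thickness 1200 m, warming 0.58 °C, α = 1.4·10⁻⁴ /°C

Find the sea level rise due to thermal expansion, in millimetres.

499 mm of thermosteric rise

Layer 1: 1.1 × 2.5×10⁻⁴ × 130 = 0.03575 m
1.1 × 2.8×10⁻⁴ × 730 = 0.22484 m
860–1200 m: 2.4×10⁻⁴ × 340 × 1 = 0.08160 m
Layer 4: 2×10⁻⁴ × 430 × 0.69 = 0.05934 m
Layer 5: 1.4×10⁻⁴ × 1200 × 0.58 = 0.09744 m
Δh = 0.03575 + 0.22484 + 0.08160 + 0.05934 + 0.09744 = 0.49897 m ≈ 499 mm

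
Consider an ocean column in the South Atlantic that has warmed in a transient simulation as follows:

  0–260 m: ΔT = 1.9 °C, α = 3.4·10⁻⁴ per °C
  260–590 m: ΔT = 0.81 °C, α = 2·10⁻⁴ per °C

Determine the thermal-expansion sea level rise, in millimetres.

Δh ≈ 221 mm

0–260 m: 260 × 3.4×10⁻⁴ × 1.9 = 0.16796 m
260–590 m: 2×10⁻⁴ × 330 × 0.81 = 0.05346 m
Δh = 0.16796 + 0.05346 = 0.22142 m ≈ 221 mm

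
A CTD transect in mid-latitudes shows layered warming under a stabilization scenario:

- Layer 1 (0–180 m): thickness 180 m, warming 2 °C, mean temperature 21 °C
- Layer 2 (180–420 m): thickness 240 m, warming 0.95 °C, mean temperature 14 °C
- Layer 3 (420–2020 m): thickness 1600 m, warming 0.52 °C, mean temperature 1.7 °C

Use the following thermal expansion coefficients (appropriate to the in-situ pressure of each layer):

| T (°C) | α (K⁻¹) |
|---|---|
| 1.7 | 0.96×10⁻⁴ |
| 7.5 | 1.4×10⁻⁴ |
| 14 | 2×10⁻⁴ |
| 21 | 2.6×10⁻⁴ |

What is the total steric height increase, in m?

0.22 m of thermosteric rise

Layer 1 at 21 °C → α = 2.6×10⁻⁴ K⁻¹
Layer 2 at 14 °C → α = 2×10⁻⁴ K⁻¹
Layer 3 at 1.7 °C → α = 0.96×10⁻⁴ K⁻¹
180 × 2.6×10⁻⁴ × 2 = 0.09360 m
2×10⁻⁴ × 240 × 0.95 = 0.04560 m
420–2020 m: 1600 × 0.52 × 0.96×10⁻⁴ = 0.079872 m
Δh = 0.09360 + 0.04560 + 0.079872 = 0.219072 m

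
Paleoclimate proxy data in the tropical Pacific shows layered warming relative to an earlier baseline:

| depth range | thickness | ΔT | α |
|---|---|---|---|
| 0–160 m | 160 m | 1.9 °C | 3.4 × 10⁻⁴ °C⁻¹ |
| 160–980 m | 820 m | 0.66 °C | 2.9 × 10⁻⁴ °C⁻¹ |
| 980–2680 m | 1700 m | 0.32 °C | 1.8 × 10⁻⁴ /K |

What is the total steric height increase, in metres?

3.4×10⁻⁴ × 160 × 1.9 = 0.10336 m
Layer 2: 820 × 0.66 × 2.9×10⁻⁴ = 0.156948 m
980–2680 m: 1.8×10⁻⁴ × 0.32 × 1700 = 0.09792 m
Δh = 0.10336 + 0.156948 + 0.09792 = 0.358228 m ≈ 0.358 m

about 0.358 m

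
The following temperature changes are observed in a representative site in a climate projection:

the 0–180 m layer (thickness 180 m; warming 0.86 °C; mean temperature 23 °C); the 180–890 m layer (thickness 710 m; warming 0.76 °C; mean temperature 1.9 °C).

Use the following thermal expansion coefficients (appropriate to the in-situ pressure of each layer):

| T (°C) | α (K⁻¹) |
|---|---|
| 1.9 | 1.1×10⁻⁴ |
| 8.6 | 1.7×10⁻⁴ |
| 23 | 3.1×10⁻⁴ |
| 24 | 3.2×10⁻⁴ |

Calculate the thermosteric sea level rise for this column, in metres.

0.107 m

Layer 1 at 23 °C → α = 3.1×10⁻⁴ K⁻¹
Layer 2 at 1.9 °C → α = 1.1×10⁻⁴ K⁻¹
0–180 m: 3.1×10⁻⁴ × 0.86 × 180 = 0.047988 m
180–890 m: 710 × 1.1×10⁻⁴ × 0.76 = 0.059356 m
Δh = 0.047988 + 0.059356 = 0.107344 m ≈ 0.107 m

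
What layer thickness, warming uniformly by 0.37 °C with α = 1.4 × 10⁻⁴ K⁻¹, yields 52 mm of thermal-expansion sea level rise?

H = Δh/(αΔT) = 0.052 / (1.4×10⁻⁴ × 0.37) ≈ 1004 m

1000 m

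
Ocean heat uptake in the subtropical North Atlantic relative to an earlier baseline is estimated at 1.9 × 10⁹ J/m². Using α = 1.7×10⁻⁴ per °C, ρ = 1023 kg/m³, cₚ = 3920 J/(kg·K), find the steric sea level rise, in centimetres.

Δh = αQ/(ρcₚ) = 1.7×10⁻⁴ × 1.9×10⁹ / (1023 × 3920) ≈ 0.080545 m

8.05 cm of thermosteric rise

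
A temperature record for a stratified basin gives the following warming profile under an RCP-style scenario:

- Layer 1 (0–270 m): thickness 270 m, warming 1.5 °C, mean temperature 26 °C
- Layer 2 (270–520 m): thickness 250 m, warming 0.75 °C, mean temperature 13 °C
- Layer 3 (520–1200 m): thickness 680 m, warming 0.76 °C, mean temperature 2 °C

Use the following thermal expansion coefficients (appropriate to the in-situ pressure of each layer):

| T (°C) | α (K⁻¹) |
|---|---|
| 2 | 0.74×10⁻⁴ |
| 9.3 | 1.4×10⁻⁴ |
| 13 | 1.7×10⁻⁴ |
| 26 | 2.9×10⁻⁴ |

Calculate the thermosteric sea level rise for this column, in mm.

Δh ≈ 188 mm

Layer 1 at 26 °C → α = 2.9×10⁻⁴ K⁻¹
Layer 2 at 13 °C → α = 1.7×10⁻⁴ K⁻¹
Layer 3 at 2 °C → α = 0.74×10⁻⁴ K⁻¹
0–270 m: 270 × 1.5 × 2.9×10⁻⁴ = 0.11745 m
Layer 2: 1.7×10⁻⁴ × 0.75 × 250 = 0.031875 m
Layer 3: 0.76 × 680 × 0.74×10⁻⁴ = 0.0382432 m
Δh = 0.11745 + 0.031875 + 0.0382432 = 0.1875682 m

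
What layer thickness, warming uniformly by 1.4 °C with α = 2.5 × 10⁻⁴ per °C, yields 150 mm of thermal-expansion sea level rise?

H ≈ 430 m

H = Δh/(αΔT) = 0.15 / (2.5×10⁻⁴ × 1.4) ≈ 428.6 m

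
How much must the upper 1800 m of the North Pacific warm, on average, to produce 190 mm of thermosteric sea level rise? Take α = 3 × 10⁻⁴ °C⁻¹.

about 0.352 K

ΔT = Δh/(αH) = 0.19 / (3×10⁻⁴ × 1800) ≈ 0.3519 K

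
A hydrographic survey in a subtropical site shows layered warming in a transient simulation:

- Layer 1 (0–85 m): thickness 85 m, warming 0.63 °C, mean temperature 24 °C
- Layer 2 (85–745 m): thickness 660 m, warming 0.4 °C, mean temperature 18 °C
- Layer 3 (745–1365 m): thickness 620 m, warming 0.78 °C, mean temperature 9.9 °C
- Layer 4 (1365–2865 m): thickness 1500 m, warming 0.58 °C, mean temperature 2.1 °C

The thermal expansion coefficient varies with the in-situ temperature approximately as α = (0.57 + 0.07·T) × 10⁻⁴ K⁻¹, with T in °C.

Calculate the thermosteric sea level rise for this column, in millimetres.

184 mm of thermosteric rise

Layer 1: α = (0.57 + 0.07×24)×10⁻⁴ = 2.25×10⁻⁴ K⁻¹
Layer 2: α = (0.57 + 0.07×18)×10⁻⁴ = 1.83×10⁻⁴ K⁻¹
Layer 3: α = (0.57 + 0.07×9.9)×10⁻⁴ = 1.263×10⁻⁴ K⁻¹
Layer 4: α = (0.57 + 0.07×2.1)×10⁻⁴ = 0.717×10⁻⁴ K⁻¹
Layer 1: 0.63 × 85 × 2.25×10⁻⁴ = 0.01204875 m
0.4 × 1.83×10⁻⁴ × 660 = 0.048312 m
745–1365 m: 620 × 0.78 × 1.263×10⁻⁴ = 0.06107868 m
1365–2865 m: 0.717×10⁻⁴ × 0.58 × 1500 = 0.062379 m
Δh = 0.01204875 + 0.048312 + 0.06107868 + 0.062379 = 0.18381843 m ≈ 184 mm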